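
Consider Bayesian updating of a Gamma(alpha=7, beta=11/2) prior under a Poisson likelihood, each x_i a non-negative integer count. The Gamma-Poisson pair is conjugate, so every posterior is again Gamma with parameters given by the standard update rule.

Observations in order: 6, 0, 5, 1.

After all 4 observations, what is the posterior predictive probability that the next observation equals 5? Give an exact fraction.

304328425112292077533406945696/7729742625324654875787227608983

obs 1: x=6 → posterior Gamma(13, 13/2)
obs 2: x=0 → posterior Gamma(13, 15/2)
obs 3: x=5 → posterior Gamma(18, 17/2)
obs 4: x=1 → posterior Gamma(19, 19/2)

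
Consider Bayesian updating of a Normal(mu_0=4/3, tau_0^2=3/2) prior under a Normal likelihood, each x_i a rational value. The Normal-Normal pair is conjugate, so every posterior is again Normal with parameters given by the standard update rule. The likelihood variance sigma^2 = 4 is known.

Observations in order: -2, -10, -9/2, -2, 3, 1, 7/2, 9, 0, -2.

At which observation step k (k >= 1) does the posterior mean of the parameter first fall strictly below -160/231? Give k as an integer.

obs 1: x=-2 → posterior Normal(14/33, 12/11)
obs 2: x=-10 → posterior Normal(-38/21, 6/7)
obs 3: x=-9/2 → posterior Normal(-233/102, 12/17)
obs 4: x=-2 → posterior Normal(-269/120, 3/5)
obs 5: x=3 → posterior Normal(-215/138, 12/23)
obs 6: x=1 → posterior Normal(-197/156, 6/13)
obs 7: x=7/2 → posterior Normal(-67/87, 12/29)
obs 8: x=9 → posterior Normal(7/48, 3/8)
obs 9: x=0 → posterior Normal(2/15, 12/35)
obs 10: x=-2 → posterior Normal(-2/57, 6/19)

k = 2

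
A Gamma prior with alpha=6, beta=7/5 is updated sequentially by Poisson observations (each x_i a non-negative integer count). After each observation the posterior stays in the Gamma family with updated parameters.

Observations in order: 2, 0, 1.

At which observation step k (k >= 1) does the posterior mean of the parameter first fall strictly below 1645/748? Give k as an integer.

obs 1: x=2 → posterior Gamma(8, 12/5)
obs 2: x=0 → posterior Gamma(8, 17/5)
obs 3: x=1 → posterior Gamma(9, 22/5)

k = 3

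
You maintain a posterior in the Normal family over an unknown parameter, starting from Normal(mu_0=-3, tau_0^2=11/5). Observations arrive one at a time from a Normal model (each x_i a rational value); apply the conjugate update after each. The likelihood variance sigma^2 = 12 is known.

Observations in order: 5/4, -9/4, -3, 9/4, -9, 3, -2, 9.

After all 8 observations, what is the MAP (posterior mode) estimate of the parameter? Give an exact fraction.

-753/592

obs 1: x=5/4 → posterior Normal(-665/284, 132/71)
obs 2: x=-9/4 → posterior Normal(-191/82, 66/41)
obs 3: x=-3 → posterior Normal(-224/93, 44/31)
obs 4: x=9/4 → posterior Normal(-797/416, 33/26)
obs 5: x=-9 → posterior Normal(-1193/460, 132/115)
obs 6: x=3 → posterior Normal(-1061/504, 22/21)
obs 7: x=-2 → posterior Normal(-1149/548, 132/137)
obs 8: x=9 → posterior Normal(-753/592, 33/37)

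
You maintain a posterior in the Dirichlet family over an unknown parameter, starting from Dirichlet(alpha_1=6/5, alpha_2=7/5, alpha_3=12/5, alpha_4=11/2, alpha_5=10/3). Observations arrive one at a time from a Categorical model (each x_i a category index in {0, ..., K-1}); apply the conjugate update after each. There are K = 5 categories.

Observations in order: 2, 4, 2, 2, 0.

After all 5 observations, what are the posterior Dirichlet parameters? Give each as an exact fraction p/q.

alpha_1=11/5, alpha_2=7/5, alpha_3=27/5, alpha_4=11/2, alpha_5=13/3

obs 1: x=2 → posterior Dirichlet(6/5, 7/5, 17/5, 11/2, 10/3)
obs 2: x=4 → posterior Dirichlet(6/5, 7/5, 17/5, 11/2, 13/3)
obs 3: x=2 → posterior Dirichlet(6/5, 7/5, 22/5, 11/2, 13/3)
obs 4: x=2 → posterior Dirichlet(6/5, 7/5, 27/5, 11/2, 13/3)
obs 5: x=0 → posterior Dirichlet(11/5, 7/5, 27/5, 11/2, 13/3)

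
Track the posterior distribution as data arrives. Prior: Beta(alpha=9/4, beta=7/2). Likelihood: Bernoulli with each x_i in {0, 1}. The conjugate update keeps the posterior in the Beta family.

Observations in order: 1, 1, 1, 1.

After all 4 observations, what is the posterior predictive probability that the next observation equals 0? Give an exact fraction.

14/39

obs 1: x=1 → posterior Beta(13/4, 7/2)
obs 2: x=1 → posterior Beta(17/4, 7/2)
obs 3: x=1 → posterior Beta(21/4, 7/2)
obs 4: x=1 → posterior Beta(25/4, 7/2)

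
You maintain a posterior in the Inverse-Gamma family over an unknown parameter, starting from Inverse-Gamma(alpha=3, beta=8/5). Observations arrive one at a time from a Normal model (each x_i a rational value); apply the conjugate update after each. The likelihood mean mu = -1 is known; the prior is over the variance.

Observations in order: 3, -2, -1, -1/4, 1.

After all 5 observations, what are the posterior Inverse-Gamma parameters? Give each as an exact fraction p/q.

alpha=11/2, beta=1981/160

obs 1: x=3 → posterior Inverse-Gamma(7/2, 48/5)
obs 2: x=-2 → posterior Inverse-Gamma(4, 101/10)
obs 3: x=-1 → posterior Inverse-Gamma(9/2, 101/10)
obs 4: x=-1/4 → posterior Inverse-Gamma(5, 1661/160)
obs 5: x=1 → posterior Inverse-Gamma(11/2, 1981/160)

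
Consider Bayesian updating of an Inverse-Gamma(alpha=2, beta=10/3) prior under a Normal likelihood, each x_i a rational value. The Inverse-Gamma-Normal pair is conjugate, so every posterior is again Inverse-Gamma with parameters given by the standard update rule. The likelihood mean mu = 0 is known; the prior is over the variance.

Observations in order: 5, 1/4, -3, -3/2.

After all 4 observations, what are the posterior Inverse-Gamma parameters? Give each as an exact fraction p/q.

obs 1: x=5 → posterior Inverse-Gamma(5/2, 95/6)
obs 2: x=1/4 → posterior Inverse-Gamma(3, 1523/96)
obs 3: x=-3 → posterior Inverse-Gamma(7/2, 1955/96)
obs 4: x=-3/2 → posterior Inverse-Gamma(4, 2063/96)

alpha=4, beta=2063/96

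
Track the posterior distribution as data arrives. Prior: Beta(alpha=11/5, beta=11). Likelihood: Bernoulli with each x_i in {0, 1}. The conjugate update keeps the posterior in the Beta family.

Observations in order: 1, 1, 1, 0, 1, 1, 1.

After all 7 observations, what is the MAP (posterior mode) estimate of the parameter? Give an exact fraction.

obs 1: x=1 → posterior Beta(16/5, 11)
obs 2: x=1 → posterior Beta(21/5, 11)
obs 3: x=1 → posterior Beta(26/5, 11)
obs 4: x=0 → posterior Beta(26/5, 12)
obs 5: x=1 → posterior Beta(31/5, 12)
obs 6: x=1 → posterior Beta(36/5, 12)
obs 7: x=1 → posterior Beta(41/5, 12)

36/91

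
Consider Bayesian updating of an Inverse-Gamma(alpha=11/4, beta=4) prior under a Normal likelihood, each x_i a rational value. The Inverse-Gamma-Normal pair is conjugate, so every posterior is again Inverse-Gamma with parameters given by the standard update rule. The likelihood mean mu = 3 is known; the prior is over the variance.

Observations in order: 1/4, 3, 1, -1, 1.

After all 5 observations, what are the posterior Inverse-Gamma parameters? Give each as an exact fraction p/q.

alpha=21/4, beta=633/32

obs 1: x=1/4 → posterior Inverse-Gamma(13/4, 249/32)
obs 2: x=3 → posterior Inverse-Gamma(15/4, 249/32)
obs 3: x=1 → posterior Inverse-Gamma(17/4, 313/32)
obs 4: x=-1 → posterior Inverse-Gamma(19/4, 569/32)
obs 5: x=1 → posterior Inverse-Gamma(21/4, 633/32)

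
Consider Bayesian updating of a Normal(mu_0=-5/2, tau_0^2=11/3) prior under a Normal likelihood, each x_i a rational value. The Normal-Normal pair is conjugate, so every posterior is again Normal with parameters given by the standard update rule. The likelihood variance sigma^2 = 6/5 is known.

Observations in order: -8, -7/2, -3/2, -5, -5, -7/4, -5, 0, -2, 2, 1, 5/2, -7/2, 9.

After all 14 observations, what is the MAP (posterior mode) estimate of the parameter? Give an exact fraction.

-4745/3152

obs 1: x=-8 → posterior Normal(-485/73, 66/73)
obs 2: x=-7/2 → posterior Normal(-1355/256, 33/64)
obs 3: x=-3/2 → posterior Normal(-760/183, 22/61)
obs 4: x=-5 → posterior Normal(-1035/238, 33/119)
obs 5: x=-5 → posterior Normal(-1310/293, 66/293)
obs 6: x=-7/4 → posterior Normal(-1875/464, 11/58)
obs 7: x=-5 → posterior Normal(-6725/1612, 66/403)
obs 8: x=0 → posterior Normal(-6725/1832, 33/229)
obs 9: x=-2 → posterior Normal(-7165/2052, 22/171)
obs 10: x=2 → posterior Normal(-6725/2272, 33/284)
obs 11: x=1 → posterior Normal(-6505/2492, 66/623)
obs 12: x=5/2 → posterior Normal(-1985/904, 11/113)
obs 13: x=-7/2 → posterior Normal(-6725/2932, 66/733)
obs 14: x=9 → posterior Normal(-4745/3152, 33/394)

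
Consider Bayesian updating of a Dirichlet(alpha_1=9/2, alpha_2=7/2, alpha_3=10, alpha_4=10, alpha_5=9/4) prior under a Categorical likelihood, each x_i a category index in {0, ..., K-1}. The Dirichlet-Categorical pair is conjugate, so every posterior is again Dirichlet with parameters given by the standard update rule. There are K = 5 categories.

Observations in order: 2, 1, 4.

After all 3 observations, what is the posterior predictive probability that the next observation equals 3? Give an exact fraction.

obs 1: x=2 → posterior Dirichlet(9/2, 7/2, 11, 10, 9/4)
obs 2: x=1 → posterior Dirichlet(9/2, 9/2, 11, 10, 9/4)
obs 3: x=4 → posterior Dirichlet(9/2, 9/2, 11, 10, 13/4)

40/133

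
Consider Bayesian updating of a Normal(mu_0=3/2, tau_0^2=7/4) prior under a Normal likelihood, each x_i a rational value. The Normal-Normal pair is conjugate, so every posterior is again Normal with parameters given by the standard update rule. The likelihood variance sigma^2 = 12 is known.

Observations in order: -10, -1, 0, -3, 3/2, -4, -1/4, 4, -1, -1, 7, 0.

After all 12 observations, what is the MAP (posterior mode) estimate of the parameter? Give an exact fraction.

obs 1: x=-10 → posterior Normal(2/55, 84/55)
obs 2: x=-1 → posterior Normal(-5/62, 42/31)
obs 3: x=0 → posterior Normal(-5/69, 28/23)
obs 4: x=-3 → posterior Normal(-13/38, 21/19)
obs 5: x=3/2 → posterior Normal(-31/166, 84/83)
obs 6: x=-4 → posterior Normal(-29/60, 14/15)
obs 7: x=-1/4 → posterior Normal(-181/388, 84/97)
obs 8: x=4 → posterior Normal(-69/416, 21/26)
obs 9: x=-1 → posterior Normal(-97/444, 28/37)
obs 10: x=-1 → posterior Normal(-125/472, 42/59)
obs 11: x=7 → posterior Normal(71/500, 84/125)
obs 12: x=0 → posterior Normal(71/528, 7/11)

71/528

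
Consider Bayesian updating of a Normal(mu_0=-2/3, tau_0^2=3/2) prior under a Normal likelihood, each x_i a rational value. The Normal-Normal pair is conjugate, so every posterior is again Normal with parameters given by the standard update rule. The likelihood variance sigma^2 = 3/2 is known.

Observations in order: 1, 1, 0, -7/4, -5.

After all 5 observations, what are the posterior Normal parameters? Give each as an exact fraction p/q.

obs 1: x=1 → posterior Normal(1/6, 3/4)
obs 2: x=1 → posterior Normal(4/9, 1/2)
obs 3: x=0 → posterior Normal(1/3, 3/8)
obs 4: x=-7/4 → posterior Normal(-1/12, 3/10)
obs 5: x=-5 → posterior Normal(-65/72, 1/4)

mu_0=-65/72, tau_0^2=1/4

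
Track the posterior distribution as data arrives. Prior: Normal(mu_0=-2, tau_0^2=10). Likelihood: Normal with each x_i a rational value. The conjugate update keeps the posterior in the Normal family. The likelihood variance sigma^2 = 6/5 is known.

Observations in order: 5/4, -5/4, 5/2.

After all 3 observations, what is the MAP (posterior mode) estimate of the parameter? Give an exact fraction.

113/156

obs 1: x=5/4 → posterior Normal(101/112, 15/14)
obs 2: x=-5/4 → posterior Normal(-6/53, 30/53)
obs 3: x=5/2 → posterior Normal(113/156, 5/13)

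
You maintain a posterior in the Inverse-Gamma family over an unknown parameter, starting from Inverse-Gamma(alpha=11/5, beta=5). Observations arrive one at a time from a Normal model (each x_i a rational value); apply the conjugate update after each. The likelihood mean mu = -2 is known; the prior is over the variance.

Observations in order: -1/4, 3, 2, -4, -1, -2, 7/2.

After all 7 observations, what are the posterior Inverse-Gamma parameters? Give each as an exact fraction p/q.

alpha=57/10, beta=1429/32

obs 1: x=-1/4 → posterior Inverse-Gamma(27/10, 209/32)
obs 2: x=3 → posterior Inverse-Gamma(16/5, 609/32)
obs 3: x=2 → posterior Inverse-Gamma(37/10, 865/32)
obs 4: x=-4 → posterior Inverse-Gamma(21/5, 929/32)
obs 5: x=-1 → posterior Inverse-Gamma(47/10, 945/32)
obs 6: x=-2 → posterior Inverse-Gamma(26/5, 945/32)
obs 7: x=7/2 → posterior Inverse-Gamma(57/10, 1429/32)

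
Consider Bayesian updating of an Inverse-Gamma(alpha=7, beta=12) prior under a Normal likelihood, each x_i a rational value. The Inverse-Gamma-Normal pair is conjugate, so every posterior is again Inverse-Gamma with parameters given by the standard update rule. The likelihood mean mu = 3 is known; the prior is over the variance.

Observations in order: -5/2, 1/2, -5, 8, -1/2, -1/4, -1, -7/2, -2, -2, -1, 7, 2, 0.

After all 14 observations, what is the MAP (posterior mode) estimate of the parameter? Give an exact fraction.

obs 1: x=-5/2 → posterior Inverse-Gamma(15/2, 217/8)
obs 2: x=1/2 → posterior Inverse-Gamma(8, 121/4)
obs 3: x=-5 → posterior Inverse-Gamma(17/2, 249/4)
obs 4: x=8 → posterior Inverse-Gamma(9, 299/4)
obs 5: x=-1/2 → posterior Inverse-Gamma(19/2, 647/8)
obs 6: x=-1/4 → posterior Inverse-Gamma(10, 2757/32)
obs 7: x=-1 → posterior Inverse-Gamma(21/2, 3013/32)
obs 8: x=-7/2 → posterior Inverse-Gamma(11, 3689/32)
obs 9: x=-2 → posterior Inverse-Gamma(23/2, 4089/32)
obs 10: x=-2 → posterior Inverse-Gamma(12, 4489/32)
obs 11: x=-1 → posterior Inverse-Gamma(25/2, 4745/32)
obs 12: x=7 → posterior Inverse-Gamma(13, 5001/32)
obs 13: x=2 → posterior Inverse-Gamma(27/2, 5017/32)
obs 14: x=0 → posterior Inverse-Gamma(14, 5161/32)

5161/480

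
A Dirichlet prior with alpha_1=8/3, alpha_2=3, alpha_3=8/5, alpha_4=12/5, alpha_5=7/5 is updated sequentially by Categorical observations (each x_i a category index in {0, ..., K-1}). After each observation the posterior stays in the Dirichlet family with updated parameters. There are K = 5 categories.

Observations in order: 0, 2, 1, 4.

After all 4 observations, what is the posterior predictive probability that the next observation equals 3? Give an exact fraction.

obs 1: x=0 → posterior Dirichlet(11/3, 3, 8/5, 12/5, 7/5)
obs 2: x=2 → posterior Dirichlet(11/3, 3, 13/5, 12/5, 7/5)
obs 3: x=1 → posterior Dirichlet(11/3, 4, 13/5, 12/5, 7/5)
obs 4: x=4 → posterior Dirichlet(11/3, 4, 13/5, 12/5, 12/5)

18/113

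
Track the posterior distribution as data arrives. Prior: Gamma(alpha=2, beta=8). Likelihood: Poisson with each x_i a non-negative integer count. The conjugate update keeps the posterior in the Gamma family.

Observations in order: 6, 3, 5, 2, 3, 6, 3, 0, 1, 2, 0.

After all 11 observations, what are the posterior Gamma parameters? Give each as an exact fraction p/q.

obs 1: x=6 → posterior Gamma(8, 9)
obs 2: x=3 → posterior Gamma(11, 10)
obs 3: x=5 → posterior Gamma(16, 11)
obs 4: x=2 → posterior Gamma(18, 12)
obs 5: x=3 → posterior Gamma(21, 13)
obs 6: x=6 → posterior Gamma(27, 14)
obs 7: x=3 → posterior Gamma(30, 15)
obs 8: x=0 → posterior Gamma(30, 16)
obs 9: x=1 → posterior Gamma(31, 17)
obs 10: x=2 → posterior Gamma(33, 18)
obs 11: x=0 → posterior Gamma(33, 19)

alpha=33, beta=19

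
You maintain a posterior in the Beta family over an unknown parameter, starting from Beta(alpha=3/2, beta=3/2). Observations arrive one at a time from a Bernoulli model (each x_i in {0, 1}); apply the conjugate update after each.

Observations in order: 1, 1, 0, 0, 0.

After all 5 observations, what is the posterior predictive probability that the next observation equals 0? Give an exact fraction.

9/16

obs 1: x=1 → posterior Beta(5/2, 3/2)
obs 2: x=1 → posterior Beta(7/2, 3/2)
obs 3: x=0 → posterior Beta(7/2, 5/2)
obs 4: x=0 → posterior Beta(7/2, 7/2)
obs 5: x=0 → posterior Beta(7/2, 9/2)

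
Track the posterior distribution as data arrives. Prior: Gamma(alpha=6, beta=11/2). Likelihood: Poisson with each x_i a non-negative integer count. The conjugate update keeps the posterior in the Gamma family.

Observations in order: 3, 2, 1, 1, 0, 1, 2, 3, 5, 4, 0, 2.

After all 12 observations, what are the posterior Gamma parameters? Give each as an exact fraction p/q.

alpha=30, beta=35/2

obs 1: x=3 → posterior Gamma(9, 13/2)
obs 2: x=2 → posterior Gamma(11, 15/2)
obs 3: x=1 → posterior Gamma(12, 17/2)
obs 4: x=1 → posterior Gamma(13, 19/2)
obs 5: x=0 → posterior Gamma(13, 21/2)
obs 6: x=1 → posterior Gamma(14, 23/2)
obs 7: x=2 → posterior Gamma(16, 25/2)
obs 8: x=3 → posterior Gamma(19, 27/2)
obs 9: x=5 → posterior Gamma(24, 29/2)
obs 10: x=4 → posterior Gamma(28, 31/2)
obs 11: x=0 → posterior Gamma(28, 33/2)
obs 12: x=2 → posterior Gamma(30, 35/2)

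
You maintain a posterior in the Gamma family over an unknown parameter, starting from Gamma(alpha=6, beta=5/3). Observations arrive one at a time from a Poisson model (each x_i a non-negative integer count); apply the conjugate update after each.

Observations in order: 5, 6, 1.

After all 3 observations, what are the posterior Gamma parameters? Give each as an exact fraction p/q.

obs 1: x=5 → posterior Gamma(11, 8/3)
obs 2: x=6 → posterior Gamma(17, 11/3)
obs 3: x=1 → posterior Gamma(18, 14/3)

alpha=18, beta=14/3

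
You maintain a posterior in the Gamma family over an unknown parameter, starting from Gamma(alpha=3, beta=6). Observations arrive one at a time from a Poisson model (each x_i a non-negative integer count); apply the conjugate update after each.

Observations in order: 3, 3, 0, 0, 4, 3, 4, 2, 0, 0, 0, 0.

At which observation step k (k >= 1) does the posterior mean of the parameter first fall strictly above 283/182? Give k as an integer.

obs 1: x=3 → posterior Gamma(6, 7)
obs 2: x=3 → posterior Gamma(9, 8)
obs 3: x=0 → posterior Gamma(9, 9)
obs 4: x=0 → posterior Gamma(9, 10)
obs 5: x=4 → posterior Gamma(13, 11)
obs 6: x=3 → posterior Gamma(16, 12)
obs 7: x=4 → posterior Gamma(20, 13)
obs 8: x=2 → posterior Gamma(22, 14)
obs 9: x=0 → posterior Gamma(22, 15)
obs 10: x=0 → posterior Gamma(22, 16)
obs 11: x=0 → posterior Gamma(22, 17)
obs 12: x=0 → posterior Gamma(22, 18)

k = 8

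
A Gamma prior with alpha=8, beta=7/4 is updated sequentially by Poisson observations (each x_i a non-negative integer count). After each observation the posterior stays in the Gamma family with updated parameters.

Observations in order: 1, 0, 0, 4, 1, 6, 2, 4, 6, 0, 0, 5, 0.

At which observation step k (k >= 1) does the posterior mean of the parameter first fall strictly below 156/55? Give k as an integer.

k = 2

obs 1: x=1 → posterior Gamma(9, 11/4)
obs 2: x=0 → posterior Gamma(9, 15/4)
obs 3: x=0 → posterior Gamma(9, 19/4)
obs 4: x=4 → posterior Gamma(13, 23/4)
obs 5: x=1 → posterior Gamma(14, 27/4)
obs 6: x=6 → posterior Gamma(20, 31/4)
obs 7: x=2 → posterior Gamma(22, 35/4)
obs 8: x=4 → posterior Gamma(26, 39/4)
obs 9: x=6 → posterior Gamma(32, 43/4)
obs 10: x=0 → posterior Gamma(32, 47/4)
obs 11: x=0 → posterior Gamma(32, 51/4)
obs 12: x=5 → posterior Gamma(37, 55/4)
obs 13: x=0 → posterior Gamma(37, 59/4)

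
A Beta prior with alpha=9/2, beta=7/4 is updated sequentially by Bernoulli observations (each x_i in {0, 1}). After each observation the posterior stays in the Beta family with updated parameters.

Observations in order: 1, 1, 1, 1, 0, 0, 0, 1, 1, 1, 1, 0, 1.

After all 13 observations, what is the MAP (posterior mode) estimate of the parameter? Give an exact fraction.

obs 1: x=1 → posterior Beta(11/2, 7/4)
obs 2: x=1 → posterior Beta(13/2, 7/4)
obs 3: x=1 → posterior Beta(15/2, 7/4)
obs 4: x=1 → posterior Beta(17/2, 7/4)
obs 5: x=0 → posterior Beta(17/2, 11/4)
obs 6: x=0 → posterior Beta(17/2, 15/4)
obs 7: x=0 → posterior Beta(17/2, 19/4)
obs 8: x=1 → posterior Beta(19/2, 19/4)
obs 9: x=1 → posterior Beta(21/2, 19/4)
obs 10: x=1 → posterior Beta(23/2, 19/4)
obs 11: x=1 → posterior Beta(25/2, 19/4)
obs 12: x=0 → posterior Beta(25/2, 23/4)
obs 13: x=1 → posterior Beta(27/2, 23/4)

50/69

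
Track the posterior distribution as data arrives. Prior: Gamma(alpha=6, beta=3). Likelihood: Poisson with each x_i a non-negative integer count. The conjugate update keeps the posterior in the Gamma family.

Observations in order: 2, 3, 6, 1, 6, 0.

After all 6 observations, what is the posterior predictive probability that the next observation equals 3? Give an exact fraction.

1036963759999342628223693/5000000000000000000000000

obs 1: x=2 → posterior Gamma(8, 4)
obs 2: x=3 → posterior Gamma(11, 5)
obs 3: x=6 → posterior Gamma(17, 6)
obs 4: x=1 → posterior Gamma(18, 7)
obs 5: x=6 → posterior Gamma(24, 8)
obs 6: x=0 → posterior Gamma(24, 9)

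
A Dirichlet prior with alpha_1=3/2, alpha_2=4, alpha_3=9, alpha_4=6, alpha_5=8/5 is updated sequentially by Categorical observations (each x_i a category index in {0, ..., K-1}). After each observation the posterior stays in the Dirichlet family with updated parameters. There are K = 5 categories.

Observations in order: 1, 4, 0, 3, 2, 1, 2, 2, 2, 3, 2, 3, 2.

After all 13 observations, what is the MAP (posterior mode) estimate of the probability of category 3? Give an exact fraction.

obs 1: x=1 → posterior Dirichlet(3/2, 5, 9, 6, 8/5)
obs 2: x=4 → posterior Dirichlet(3/2, 5, 9, 6, 13/5)
obs 3: x=0 → posterior Dirichlet(5/2, 5, 9, 6, 13/5)
obs 4: x=3 → posterior Dirichlet(5/2, 5, 9, 7, 13/5)
obs 5: x=2 → posterior Dirichlet(5/2, 5, 10, 7, 13/5)
obs 6: x=1 → posterior Dirichlet(5/2, 6, 10, 7, 13/5)
obs 7: x=2 → posterior Dirichlet(5/2, 6, 11, 7, 13/5)
obs 8: x=2 → posterior Dirichlet(5/2, 6, 12, 7, 13/5)
obs 9: x=2 → posterior Dirichlet(5/2, 6, 13, 7, 13/5)
obs 10: x=3 → posterior Dirichlet(5/2, 6, 13, 8, 13/5)
obs 11: x=2 → posterior Dirichlet(5/2, 6, 14, 8, 13/5)
obs 12: x=3 → posterior Dirichlet(5/2, 6, 14, 9, 13/5)
obs 13: x=2 → posterior Dirichlet(5/2, 6, 15, 9, 13/5)

80/301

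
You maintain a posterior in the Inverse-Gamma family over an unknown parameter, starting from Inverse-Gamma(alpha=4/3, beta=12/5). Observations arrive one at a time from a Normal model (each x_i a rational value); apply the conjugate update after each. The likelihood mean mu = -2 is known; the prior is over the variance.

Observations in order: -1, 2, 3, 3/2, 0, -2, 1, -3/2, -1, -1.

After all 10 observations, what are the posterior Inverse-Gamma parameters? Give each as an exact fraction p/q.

obs 1: x=-1 → posterior Inverse-Gamma(11/6, 29/10)
obs 2: x=2 → posterior Inverse-Gamma(7/3, 109/10)
obs 3: x=3 → posterior Inverse-Gamma(17/6, 117/5)
obs 4: x=3/2 → posterior Inverse-Gamma(10/3, 1181/40)
obs 5: x=0 → posterior Inverse-Gamma(23/6, 1261/40)
obs 6: x=-2 → posterior Inverse-Gamma(13/3, 1261/40)
obs 7: x=1 → posterior Inverse-Gamma(29/6, 1441/40)
obs 8: x=-3/2 → posterior Inverse-Gamma(16/3, 723/20)
obs 9: x=-1 → posterior Inverse-Gamma(35/6, 733/20)
obs 10: x=-1 → posterior Inverse-Gamma(19/3, 743/20)

alpha=19/3, beta=743/20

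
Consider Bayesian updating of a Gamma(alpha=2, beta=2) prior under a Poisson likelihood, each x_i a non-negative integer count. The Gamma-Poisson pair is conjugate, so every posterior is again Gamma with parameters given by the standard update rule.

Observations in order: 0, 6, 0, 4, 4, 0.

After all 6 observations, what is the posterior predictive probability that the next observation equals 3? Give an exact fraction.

76561193665298432/450283905890997363

obs 1: x=0 → posterior Gamma(2, 3)
obs 2: x=6 → posterior Gamma(8, 4)
obs 3: x=0 → posterior Gamma(8, 5)
obs 4: x=4 → posterior Gamma(12, 6)
obs 5: x=4 → posterior Gamma(16, 7)
obs 6: x=0 → posterior Gamma(16, 8)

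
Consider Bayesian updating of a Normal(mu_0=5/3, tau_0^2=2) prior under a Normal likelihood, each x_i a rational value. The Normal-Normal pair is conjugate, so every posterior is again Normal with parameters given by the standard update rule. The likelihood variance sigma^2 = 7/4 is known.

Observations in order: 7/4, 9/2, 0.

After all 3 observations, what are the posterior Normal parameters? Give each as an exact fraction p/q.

mu_0=185/93, tau_0^2=14/31

obs 1: x=7/4 → posterior Normal(77/45, 14/15)
obs 2: x=9/2 → posterior Normal(185/69, 14/23)
obs 3: x=0 → posterior Normal(185/93, 14/31)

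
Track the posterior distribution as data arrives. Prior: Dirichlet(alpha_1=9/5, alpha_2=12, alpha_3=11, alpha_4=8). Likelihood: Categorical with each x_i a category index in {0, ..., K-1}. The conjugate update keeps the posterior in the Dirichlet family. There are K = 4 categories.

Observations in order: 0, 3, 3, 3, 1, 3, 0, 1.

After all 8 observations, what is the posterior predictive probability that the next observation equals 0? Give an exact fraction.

19/204

obs 1: x=0 → posterior Dirichlet(14/5, 12, 11, 8)
obs 2: x=3 → posterior Dirichlet(14/5, 12, 11, 9)
obs 3: x=3 → posterior Dirichlet(14/5, 12, 11, 10)
obs 4: x=3 → posterior Dirichlet(14/5, 12, 11, 11)
obs 5: x=1 → posterior Dirichlet(14/5, 13, 11, 11)
obs 6: x=3 → posterior Dirichlet(14/5, 13, 11, 12)
obs 7: x=0 → posterior Dirichlet(19/5, 13, 11, 12)
obs 8: x=1 → posterior Dirichlet(19/5, 14, 11, 12)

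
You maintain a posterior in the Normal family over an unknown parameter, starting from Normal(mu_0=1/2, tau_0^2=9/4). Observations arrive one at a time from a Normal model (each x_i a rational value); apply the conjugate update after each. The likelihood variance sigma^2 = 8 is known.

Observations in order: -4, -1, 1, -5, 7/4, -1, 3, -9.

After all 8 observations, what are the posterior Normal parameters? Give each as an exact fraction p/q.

mu_0=-449/416, tau_0^2=9/13

obs 1: x=-4 → posterior Normal(-20/41, 72/41)
obs 2: x=-1 → posterior Normal(-29/50, 36/25)
obs 3: x=1 → posterior Normal(-20/59, 72/59)
obs 4: x=-5 → posterior Normal(-65/68, 18/17)
obs 5: x=7/4 → posterior Normal(-197/308, 72/77)
obs 6: x=-1 → posterior Normal(-233/344, 36/43)
obs 7: x=3 → posterior Normal(-25/76, 72/95)
obs 8: x=-9 → posterior Normal(-449/416, 9/13)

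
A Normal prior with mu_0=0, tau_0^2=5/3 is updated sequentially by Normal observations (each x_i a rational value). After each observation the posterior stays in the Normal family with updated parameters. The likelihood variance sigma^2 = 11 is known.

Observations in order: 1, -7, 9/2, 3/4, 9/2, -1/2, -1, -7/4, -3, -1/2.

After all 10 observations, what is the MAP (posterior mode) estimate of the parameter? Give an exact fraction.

obs 1: x=1 → posterior Normal(5/38, 55/38)
obs 2: x=-7 → posterior Normal(-30/43, 55/43)
obs 3: x=9/2 → posterior Normal(-5/32, 55/48)
obs 4: x=3/4 → posterior Normal(-15/212, 55/53)
obs 5: x=9/2 → posterior Normal(75/232, 55/58)
obs 6: x=-1/2 → posterior Normal(65/252, 55/63)
obs 7: x=-1 → posterior Normal(45/272, 55/68)
obs 8: x=-7/4 → posterior Normal(5/146, 55/73)
obs 9: x=-3 → posterior Normal(-25/156, 55/78)
obs 10: x=-1/2 → posterior Normal(-15/83, 55/83)

-15/83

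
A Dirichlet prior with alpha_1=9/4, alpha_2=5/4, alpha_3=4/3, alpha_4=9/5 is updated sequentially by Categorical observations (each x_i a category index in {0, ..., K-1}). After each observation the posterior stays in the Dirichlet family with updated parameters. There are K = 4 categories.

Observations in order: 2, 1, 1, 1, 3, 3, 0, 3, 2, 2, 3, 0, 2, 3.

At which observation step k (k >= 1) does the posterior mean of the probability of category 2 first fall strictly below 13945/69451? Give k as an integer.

k = 5

obs 1: x=2 → posterior Dirichlet(9/4, 5/4, 7/3, 9/5)
obs 2: x=1 → posterior Dirichlet(9/4, 9/4, 7/3, 9/5)
obs 3: x=1 → posterior Dirichlet(9/4, 13/4, 7/3, 9/5)
obs 4: x=1 → posterior Dirichlet(9/4, 17/4, 7/3, 9/5)
obs 5: x=3 → posterior Dirichlet(9/4, 17/4, 7/3, 14/5)
obs 6: x=3 → posterior Dirichlet(9/4, 17/4, 7/3, 19/5)
obs 7: x=0 → posterior Dirichlet(13/4, 17/4, 7/3, 19/5)
obs 8: x=3 → posterior Dirichlet(13/4, 17/4, 7/3, 24/5)
obs 9: x=2 → posterior Dirichlet(13/4, 17/4, 10/3, 24/5)
obs 10: x=2 → posterior Dirichlet(13/4, 17/4, 13/3, 24/5)
obs 11: x=3 → posterior Dirichlet(13/4, 17/4, 13/3, 29/5)
obs 12: x=0 → posterior Dirichlet(17/4, 17/4, 13/3, 29/5)
obs 13: x=2 → posterior Dirichlet(17/4, 17/4, 16/3, 29/5)
obs 14: x=3 → posterior Dirichlet(17/4, 17/4, 16/3, 34/5)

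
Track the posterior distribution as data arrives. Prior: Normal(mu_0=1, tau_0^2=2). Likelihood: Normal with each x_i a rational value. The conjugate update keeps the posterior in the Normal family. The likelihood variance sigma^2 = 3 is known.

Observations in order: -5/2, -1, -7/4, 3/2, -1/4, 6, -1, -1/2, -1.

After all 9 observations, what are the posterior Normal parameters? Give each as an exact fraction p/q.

obs 1: x=-5/2 → posterior Normal(-2/5, 6/5)
obs 2: x=-1 → posterior Normal(-4/7, 6/7)
obs 3: x=-7/4 → posterior Normal(-5/6, 2/3)
obs 4: x=3/2 → posterior Normal(-9/22, 6/11)
obs 5: x=-1/4 → posterior Normal(-5/13, 6/13)
obs 6: x=6 → posterior Normal(7/15, 2/5)
obs 7: x=-1 → posterior Normal(5/17, 6/17)
obs 8: x=-1/2 → posterior Normal(4/19, 6/19)
obs 9: x=-1 → posterior Normal(2/21, 2/7)

mu_0=2/21, tau_0^2=2/7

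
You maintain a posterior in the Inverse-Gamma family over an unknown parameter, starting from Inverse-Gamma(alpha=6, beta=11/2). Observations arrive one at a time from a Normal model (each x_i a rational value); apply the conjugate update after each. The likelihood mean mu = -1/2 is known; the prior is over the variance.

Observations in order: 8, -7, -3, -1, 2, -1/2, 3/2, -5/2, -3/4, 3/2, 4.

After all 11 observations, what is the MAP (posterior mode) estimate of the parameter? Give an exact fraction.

obs 1: x=8 → posterior Inverse-Gamma(13/2, 333/8)
obs 2: x=-7 → posterior Inverse-Gamma(7, 251/4)
obs 3: x=-3 → posterior Inverse-Gamma(15/2, 527/8)
obs 4: x=-1 → posterior Inverse-Gamma(8, 66)
obs 5: x=2 → posterior Inverse-Gamma(17/2, 553/8)
obs 6: x=-1/2 → posterior Inverse-Gamma(9, 553/8)
obs 7: x=3/2 → posterior Inverse-Gamma(19/2, 569/8)
obs 8: x=-5/2 → posterior Inverse-Gamma(10, 585/8)
obs 9: x=-3/4 → posterior Inverse-Gamma(21/2, 2341/32)
obs 10: x=3/2 → posterior Inverse-Gamma(11, 2405/32)
obs 11: x=4 → posterior Inverse-Gamma(23/2, 2729/32)

2729/400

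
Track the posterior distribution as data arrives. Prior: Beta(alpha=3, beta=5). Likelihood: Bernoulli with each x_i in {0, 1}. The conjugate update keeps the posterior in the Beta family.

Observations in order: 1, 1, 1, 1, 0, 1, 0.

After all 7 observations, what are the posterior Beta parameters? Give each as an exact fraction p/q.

alpha=8, beta=7

obs 1: x=1 → posterior Beta(4, 5)
obs 2: x=1 → posterior Beta(5, 5)
obs 3: x=1 → posterior Beta(6, 5)
obs 4: x=1 → posterior Beta(7, 5)
obs 5: x=0 → posterior Beta(7, 6)
obs 6: x=1 → posterior Beta(8, 6)
obs 7: x=0 → posterior Beta(8, 7)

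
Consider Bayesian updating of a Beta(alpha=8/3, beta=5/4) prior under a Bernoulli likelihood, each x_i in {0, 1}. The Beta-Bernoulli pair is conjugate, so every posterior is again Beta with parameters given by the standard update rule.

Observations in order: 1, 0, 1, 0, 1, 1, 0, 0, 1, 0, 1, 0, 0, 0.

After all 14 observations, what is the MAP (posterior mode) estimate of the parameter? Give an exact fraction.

obs 1: x=1 → posterior Beta(11/3, 5/4)
obs 2: x=0 → posterior Beta(11/3, 9/4)
obs 3: x=1 → posterior Beta(14/3, 9/4)
obs 4: x=0 → posterior Beta(14/3, 13/4)
obs 5: x=1 → posterior Beta(17/3, 13/4)
obs 6: x=1 → posterior Beta(20/3, 13/4)
obs 7: x=0 → posterior Beta(20/3, 17/4)
obs 8: x=0 → posterior Beta(20/3, 21/4)
obs 9: x=1 → posterior Beta(23/3, 21/4)
obs 10: x=0 → posterior Beta(23/3, 25/4)
obs 11: x=1 → posterior Beta(26/3, 25/4)
obs 12: x=0 → posterior Beta(26/3, 29/4)
obs 13: x=0 → posterior Beta(26/3, 33/4)
obs 14: x=0 → posterior Beta(26/3, 37/4)

92/191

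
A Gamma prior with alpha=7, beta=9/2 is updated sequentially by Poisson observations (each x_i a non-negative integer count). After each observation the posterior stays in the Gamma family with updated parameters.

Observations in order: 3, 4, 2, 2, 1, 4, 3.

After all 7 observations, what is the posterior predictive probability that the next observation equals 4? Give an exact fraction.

obs 1: x=3 → posterior Gamma(10, 11/2)
obs 2: x=4 → posterior Gamma(14, 13/2)
obs 3: x=2 → posterior Gamma(16, 15/2)
obs 4: x=2 → posterior Gamma(18, 17/2)
obs 5: x=1 → posterior Gamma(19, 19/2)
obs 6: x=4 → posterior Gamma(23, 21/2)
obs 7: x=3 → posterior Gamma(26, 23/2)

96544073421043293767090672423656867719024/867361737988403547205962240695953369140625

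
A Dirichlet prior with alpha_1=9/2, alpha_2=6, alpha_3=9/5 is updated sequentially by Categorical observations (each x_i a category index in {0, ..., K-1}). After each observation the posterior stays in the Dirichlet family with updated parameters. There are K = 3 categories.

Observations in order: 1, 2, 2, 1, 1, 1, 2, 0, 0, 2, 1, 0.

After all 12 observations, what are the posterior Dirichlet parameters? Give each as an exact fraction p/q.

alpha_1=15/2, alpha_2=11, alpha_3=29/5

obs 1: x=1 → posterior Dirichlet(9/2, 7, 9/5)
obs 2: x=2 → posterior Dirichlet(9/2, 7, 14/5)
obs 3: x=2 → posterior Dirichlet(9/2, 7, 19/5)
obs 4: x=1 → posterior Dirichlet(9/2, 8, 19/5)
obs 5: x=1 → posterior Dirichlet(9/2, 9, 19/5)
obs 6: x=1 → posterior Dirichlet(9/2, 10, 19/5)
obs 7: x=2 → posterior Dirichlet(9/2, 10, 24/5)
obs 8: x=0 → posterior Dirichlet(11/2, 10, 24/5)
obs 9: x=0 → posterior Dirichlet(13/2, 10, 24/5)
obs 10: x=2 → posterior Dirichlet(13/2, 10, 29/5)
obs 11: x=1 → posterior Dirichlet(13/2, 11, 29/5)
obs 12: x=0 → posterior Dirichlet(15/2, 11, 29/5)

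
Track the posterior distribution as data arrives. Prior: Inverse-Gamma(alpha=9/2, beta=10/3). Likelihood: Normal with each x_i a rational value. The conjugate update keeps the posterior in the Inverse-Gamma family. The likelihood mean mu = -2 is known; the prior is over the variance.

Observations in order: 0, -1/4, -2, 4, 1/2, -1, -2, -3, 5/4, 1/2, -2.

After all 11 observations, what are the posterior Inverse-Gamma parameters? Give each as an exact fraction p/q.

obs 1: x=0 → posterior Inverse-Gamma(5, 16/3)
obs 2: x=-1/4 → posterior Inverse-Gamma(11/2, 659/96)
obs 3: x=-2 → posterior Inverse-Gamma(6, 659/96)
obs 4: x=4 → posterior Inverse-Gamma(13/2, 2387/96)
obs 5: x=1/2 → posterior Inverse-Gamma(7, 2687/96)
obs 6: x=-1 → posterior Inverse-Gamma(15/2, 2735/96)
obs 7: x=-2 → posterior Inverse-Gamma(8, 2735/96)
obs 8: x=-3 → posterior Inverse-Gamma(17/2, 2783/96)
obs 9: x=5/4 → posterior Inverse-Gamma(9, 1645/48)
obs 10: x=1/2 → posterior Inverse-Gamma(19/2, 1795/48)
obs 11: x=-2 → posterior Inverse-Gamma(10, 1795/48)

alpha=10, beta=1795/48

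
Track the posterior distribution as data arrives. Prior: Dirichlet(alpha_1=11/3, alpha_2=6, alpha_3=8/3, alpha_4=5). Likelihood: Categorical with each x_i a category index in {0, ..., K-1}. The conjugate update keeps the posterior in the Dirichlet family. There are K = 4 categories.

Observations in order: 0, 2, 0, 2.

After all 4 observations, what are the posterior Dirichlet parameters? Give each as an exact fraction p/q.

obs 1: x=0 → posterior Dirichlet(14/3, 6, 8/3, 5)
obs 2: x=2 → posterior Dirichlet(14/3, 6, 11/3, 5)
obs 3: x=0 → posterior Dirichlet(17/3, 6, 11/3, 5)
obs 4: x=2 → posterior Dirichlet(17/3, 6, 14/3, 5)

alpha_1=17/3, alpha_2=6, alpha_3=14/3, alpha_4=5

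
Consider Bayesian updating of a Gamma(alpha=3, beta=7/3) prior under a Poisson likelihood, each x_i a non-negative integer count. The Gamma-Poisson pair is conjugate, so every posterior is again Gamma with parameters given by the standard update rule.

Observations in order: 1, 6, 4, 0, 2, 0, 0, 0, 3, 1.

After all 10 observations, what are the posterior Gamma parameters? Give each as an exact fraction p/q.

obs 1: x=1 → posterior Gamma(4, 10/3)
obs 2: x=6 → posterior Gamma(10, 13/3)
obs 3: x=4 → posterior Gamma(14, 16/3)
obs 4: x=0 → posterior Gamma(14, 19/3)
obs 5: x=2 → posterior Gamma(16, 22/3)
obs 6: x=0 → posterior Gamma(16, 25/3)
obs 7: x=0 → posterior Gamma(16, 28/3)
obs 8: x=0 → posterior Gamma(16, 31/3)
obs 9: x=3 → posterior Gamma(19, 34/3)
obs 10: x=1 → posterior Gamma(20, 37/3)

alpha=20, beta=37/3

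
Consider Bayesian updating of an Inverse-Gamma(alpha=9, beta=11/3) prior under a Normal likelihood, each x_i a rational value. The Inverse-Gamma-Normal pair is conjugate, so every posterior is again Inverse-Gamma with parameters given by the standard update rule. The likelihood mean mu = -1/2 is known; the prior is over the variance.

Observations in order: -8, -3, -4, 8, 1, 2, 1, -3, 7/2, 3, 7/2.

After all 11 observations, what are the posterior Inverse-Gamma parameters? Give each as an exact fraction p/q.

alpha=29/2, beta=2587/24

obs 1: x=-8 → posterior Inverse-Gamma(19/2, 763/24)
obs 2: x=-3 → posterior Inverse-Gamma(10, 419/12)
obs 3: x=-4 → posterior Inverse-Gamma(21/2, 985/24)
obs 4: x=8 → posterior Inverse-Gamma(11, 463/6)
obs 5: x=1 → posterior Inverse-Gamma(23/2, 1879/24)
obs 6: x=2 → posterior Inverse-Gamma(12, 977/12)
obs 7: x=1 → posterior Inverse-Gamma(25/2, 1981/24)
obs 8: x=-3 → posterior Inverse-Gamma(13, 257/3)
obs 9: x=7/2 → posterior Inverse-Gamma(27/2, 281/3)
obs 10: x=3 → posterior Inverse-Gamma(14, 2395/24)
obs 11: x=7/2 → posterior Inverse-Gamma(29/2, 2587/24)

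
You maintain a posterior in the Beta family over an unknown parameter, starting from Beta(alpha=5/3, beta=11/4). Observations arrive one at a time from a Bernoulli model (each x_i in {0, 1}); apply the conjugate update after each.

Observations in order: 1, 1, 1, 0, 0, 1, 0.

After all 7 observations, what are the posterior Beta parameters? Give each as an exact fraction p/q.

obs 1: x=1 → posterior Beta(8/3, 11/4)
obs 2: x=1 → posterior Beta(11/3, 11/4)
obs 3: x=1 → posterior Beta(14/3, 11/4)
obs 4: x=0 → posterior Beta(14/3, 15/4)
obs 5: x=0 → posterior Beta(14/3, 19/4)
obs 6: x=1 → posterior Beta(17/3, 19/4)
obs 7: x=0 → posterior Beta(17/3, 23/4)

alpha=17/3, beta=23/4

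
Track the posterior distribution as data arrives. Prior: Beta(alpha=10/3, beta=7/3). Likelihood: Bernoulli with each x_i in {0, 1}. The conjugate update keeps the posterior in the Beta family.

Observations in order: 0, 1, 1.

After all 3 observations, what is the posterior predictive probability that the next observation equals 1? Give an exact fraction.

obs 1: x=0 → posterior Beta(10/3, 10/3)
obs 2: x=1 → posterior Beta(13/3, 10/3)
obs 3: x=1 → posterior Beta(16/3, 10/3)

8/13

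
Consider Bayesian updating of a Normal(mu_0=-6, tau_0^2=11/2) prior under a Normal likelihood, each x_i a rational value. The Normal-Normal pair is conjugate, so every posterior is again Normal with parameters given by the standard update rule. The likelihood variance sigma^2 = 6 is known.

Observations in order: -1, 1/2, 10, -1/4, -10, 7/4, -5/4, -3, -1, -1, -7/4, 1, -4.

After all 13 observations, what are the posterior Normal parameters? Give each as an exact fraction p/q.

obs 1: x=-1 → posterior Normal(-83/23, 66/23)
obs 2: x=1/2 → posterior Normal(-155/68, 33/17)
obs 3: x=10 → posterior Normal(13/18, 22/15)
obs 4: x=-1/4 → posterior Normal(17/32, 33/28)
obs 5: x=-10 → posterior Normal(-321/268, 66/67)
obs 6: x=7/4 → posterior Normal(-61/78, 11/13)
obs 7: x=-5/4 → posterior Normal(-299/356, 66/89)
obs 8: x=-3 → posterior Normal(-431/400, 33/50)
obs 9: x=-1 → posterior Normal(-475/444, 22/37)
obs 10: x=-1 → posterior Normal(-519/488, 33/61)
obs 11: x=-7/4 → posterior Normal(-149/133, 66/133)
obs 12: x=1 → posterior Normal(-23/24, 11/24)
obs 13: x=-4 → posterior Normal(-182/155, 66/155)

mu_0=-182/155, tau_0^2=66/155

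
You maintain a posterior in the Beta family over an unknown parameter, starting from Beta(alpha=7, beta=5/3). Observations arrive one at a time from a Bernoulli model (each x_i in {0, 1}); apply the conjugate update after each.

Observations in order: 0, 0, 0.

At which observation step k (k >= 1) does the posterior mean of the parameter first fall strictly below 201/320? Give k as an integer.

k = 3

obs 1: x=0 → posterior Beta(7, 8/3)
obs 2: x=0 → posterior Beta(7, 11/3)
obs 3: x=0 → posterior Beta(7, 14/3)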